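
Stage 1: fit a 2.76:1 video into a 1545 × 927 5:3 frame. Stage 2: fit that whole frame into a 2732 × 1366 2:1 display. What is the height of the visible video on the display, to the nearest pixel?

825 px

First fit — 2.76:1 into 1545×927 spans the width: 1545.00 × 559.78.
5:3 in 2732×1366: fills the height, so the intermediate becomes 2276.67 × 1366.00 — a scale of ×1.4736.
So the video's height is 559.78 × 1.4736 ≈ 824.88.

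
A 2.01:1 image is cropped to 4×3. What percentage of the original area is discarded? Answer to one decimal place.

Going from 2.01:1 to 4×3 means cutting width while keeping height.
(1.333)/(2.010) ≈ 0.663 of the area survives, leaving 33.67% discarded.

33.7%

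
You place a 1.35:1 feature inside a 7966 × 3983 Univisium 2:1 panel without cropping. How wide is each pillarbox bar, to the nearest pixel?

1.35:1 is narrower than Univisium 2:1, so it spans the full height.
The feature is 3983 × 1.350 ≈ 5377.05 px wide.
7966 − 5377.05 = 2588.95 px of bars (1294.47 each).

1294 px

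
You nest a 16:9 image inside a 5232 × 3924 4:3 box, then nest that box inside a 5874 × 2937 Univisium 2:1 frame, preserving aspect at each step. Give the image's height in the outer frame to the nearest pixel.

2203 px

First fit — 16:9 into 5232×3924 spans the width: 5232.00 × 2943.00.
The 4:3 canvas is height-limited in 5874×2937, giving 3916.00 × 2937.00; scale factor 0.7485.
Applying the same ×0.7485: 2943.00 → 2202.75.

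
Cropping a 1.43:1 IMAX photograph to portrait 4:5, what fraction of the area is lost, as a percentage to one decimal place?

portrait 4:5 is narrower than 1.43:1 IMAX, so the crop keeps the full height and trims the width.
Area ratio = (0.800)/(1.430) = 55.94%; the remaining 44.06% is cropped out.

44.1%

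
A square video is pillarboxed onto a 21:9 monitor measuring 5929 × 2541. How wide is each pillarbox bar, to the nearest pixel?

1694 px

square (1.000) < 21:9 (2.333), so the video fills the height.
Content width = 2541 × 1/1 ≈ 2541.00 px.
5929 − 2541.00 = 3388.00 px of bars (1694.00 each).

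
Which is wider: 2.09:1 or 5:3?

2.09 and 5:3 = 1.667; 2.09 > 1.667.

2.09:1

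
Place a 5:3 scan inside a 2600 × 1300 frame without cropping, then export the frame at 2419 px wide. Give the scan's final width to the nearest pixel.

At 2600×1300 the scan is height-limited, so width = 1300 × 5/3 ≈ 2166.67 px.
Scaling 2600 → 2419 is ×0.9304, so the width becomes 2166.67 × 0.9304 ≈ 2015.83 px.

2016 px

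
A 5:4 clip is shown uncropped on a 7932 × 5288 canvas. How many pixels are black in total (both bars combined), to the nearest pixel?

Since 1.250 < 1.500, the clip is height-limited.
That makes the image 6610.0000 px wide (5288 × 5/4).
7932 − 6610.0000 = 1322.0000 px of bars.
Bar area = 1322.0000 × 5288 ≈ 6990736 px.

6990736 pixels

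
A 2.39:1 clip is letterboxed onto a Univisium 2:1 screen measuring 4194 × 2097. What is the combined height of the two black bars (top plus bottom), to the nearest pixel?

342 px

2.39:1 is wider than Univisium 2:1, so it spans the full width.
That makes the image 1754.81 px tall (4194 / 2.390).
2097 − 1754.81 = 342.19 px of bars.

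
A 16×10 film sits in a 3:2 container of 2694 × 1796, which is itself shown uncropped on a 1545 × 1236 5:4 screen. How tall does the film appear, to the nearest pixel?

966 px

Inside the 2694×1796 canvas the film is width-limited at 2694.00 × 1683.75.
The 3:2 canvas is width-limited in 1545×1236, giving 1545.00 × 1030.00; scale factor 0.5735.
The film scales with it: height 1683.75 × 0.5735 ≈ 965.62.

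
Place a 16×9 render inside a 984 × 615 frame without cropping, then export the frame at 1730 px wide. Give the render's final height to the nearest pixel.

At 984×615 the render is width-limited, so height = 984 × 9/16 ≈ 553.50 px.
Resizing to 1730 px wide multiplies everything by 1.7581: 553.50 → 973.12 px.

973 px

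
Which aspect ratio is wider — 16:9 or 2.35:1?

16:9 = 1.778 and 2.35; 2.35 > 1.778.

2.35:1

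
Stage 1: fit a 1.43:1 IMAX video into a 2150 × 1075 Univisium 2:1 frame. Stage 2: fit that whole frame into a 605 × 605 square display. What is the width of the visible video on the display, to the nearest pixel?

433 px

First fit — 1.43:1 IMAX into 2150×1075 spans the height: 1537.25 × 1075.00.
The Univisium 2:1 canvas is width-limited in 605×605, giving 605.00 × 302.50; scale factor 0.2814.
Applying the same ×0.2814: 1537.25 → 432.57.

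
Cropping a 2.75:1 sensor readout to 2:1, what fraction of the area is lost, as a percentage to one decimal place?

2:1 is narrower than 2.75:1, so the crop keeps the full height and trims the width.
(2.000)/(2.750) ≈ 0.727 of the area survives, leaving 27.27% discarded.

27.3%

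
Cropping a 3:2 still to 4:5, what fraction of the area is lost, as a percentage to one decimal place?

Going from 3:2 to 4:5 means cutting width while keeping height.
(0.800)/(1.500) ≈ 0.533 of the area survives, leaving 46.67% discarded.

46.7%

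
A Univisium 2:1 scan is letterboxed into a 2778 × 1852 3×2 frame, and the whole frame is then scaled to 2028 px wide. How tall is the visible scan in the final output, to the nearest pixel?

1014 px

At 2778×1852 the scan is width-limited, so height = 2778 × 1/2 ≈ 1389.00 px.
The frame scales by 2028/2778 = 0.7300; 1389.00 × 0.7300 ≈ 1014.00 px.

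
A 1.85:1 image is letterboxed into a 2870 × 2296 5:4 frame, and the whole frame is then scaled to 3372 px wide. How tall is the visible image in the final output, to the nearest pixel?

At 2870×2296 the image is width-limited, so height = 2870 / 1.850 ≈ 1551.35 px.
Scaling 2870 → 3372 is ×1.1749, so the height becomes 1551.35 × 1.1749 ≈ 1822.70 px.

1823 px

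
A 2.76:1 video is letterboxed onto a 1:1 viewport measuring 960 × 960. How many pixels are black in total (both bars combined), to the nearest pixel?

2.76:1 (2.760) > 1:1 (1.000), so the video fills the width.
That makes the image 347.8261 px tall (960 / 2.760).
Black = 960 − 347.8261 = 612.1739 px.
Bar area = 612.1739 × 960 ≈ 587687 px.

587687 pixels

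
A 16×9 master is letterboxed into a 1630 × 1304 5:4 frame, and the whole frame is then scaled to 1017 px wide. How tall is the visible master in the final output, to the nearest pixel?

At 1630×1304 the master is width-limited, so height = 1630 × 9/16 ≈ 916.88 px.
The frame scales by 1017/1630 = 0.6239; 916.88 × 0.6239 ≈ 572.06 px.

572 px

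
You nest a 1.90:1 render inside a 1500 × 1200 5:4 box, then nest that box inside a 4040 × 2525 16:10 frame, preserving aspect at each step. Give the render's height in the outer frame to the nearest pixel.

1.90:1 in 1500×1200: fills the width, so the render is 1500.00 × 789.47.
The 5:4 canvas is height-limited in 4040×2525, giving 3156.25 × 2525.00; scale factor 2.1042.
So the render's height is 789.47 × 2.1042 ≈ 1661.18.

1661 px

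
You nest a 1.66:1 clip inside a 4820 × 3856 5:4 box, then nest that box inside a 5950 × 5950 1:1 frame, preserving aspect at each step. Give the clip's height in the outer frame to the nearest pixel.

3584 px

1.66:1 in 4820×3856: fills the width, so the clip is 4820.00 × 2903.61.
The 5:4 canvas is width-limited in 5950×5950, giving 5950.00 × 4760.00; scale factor 1.2344.
So the clip's height is 2903.61 × 1.2344 ≈ 3584.34.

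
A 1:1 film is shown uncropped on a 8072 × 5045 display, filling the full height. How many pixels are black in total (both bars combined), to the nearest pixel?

That makes the image 5045.0000 px wide (5045 × 1/1).
Black = 8072 − 5045.0000 = 3027.0000 px.
Bar area = 3027.0000 × 5045 ≈ 15271215 px.

15271215 pixels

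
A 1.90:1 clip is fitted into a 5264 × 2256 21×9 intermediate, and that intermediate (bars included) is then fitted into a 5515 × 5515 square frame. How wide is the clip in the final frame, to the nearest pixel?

4491 px

Inside the 5264×2256 canvas the clip is height-limited at 4286.40 × 2256.00.
The 21×9 canvas is width-limited in 5515×5515, giving 5515.00 × 2363.57; scale factor 1.0477.
Applying the same ×1.0477: 4286.40 → 4490.79.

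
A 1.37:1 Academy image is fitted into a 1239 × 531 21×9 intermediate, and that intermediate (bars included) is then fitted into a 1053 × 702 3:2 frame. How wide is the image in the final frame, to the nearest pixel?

618 px

Inside the 1239×531 canvas the image is height-limited at 727.47 × 531.00.
The 21×9 canvas is width-limited in 1053×702, giving 1053.00 × 451.29; scale factor 0.8499.
So the image's width is 727.47 × 0.8499 ≈ 618.26.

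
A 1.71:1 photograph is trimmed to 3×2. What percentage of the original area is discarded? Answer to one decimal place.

12.3%

Going from 1.71:1 to 3×2 means cutting width while keeping height.
Fraction kept = (1.500)/(1.710) ≈ 87.72%, so 12.28% is lost.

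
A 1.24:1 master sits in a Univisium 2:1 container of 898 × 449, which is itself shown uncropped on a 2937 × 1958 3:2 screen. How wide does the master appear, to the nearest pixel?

1821 px

1.24:1 in 898×449: fills the height, so the master is 556.76 × 449.00.
Univisium 2:1 in 2937×1958: fills the width, so the intermediate becomes 2937.00 × 1468.50 — a scale of ×3.2706.
So the master's width is 556.76 × 3.2706 ≈ 1820.94.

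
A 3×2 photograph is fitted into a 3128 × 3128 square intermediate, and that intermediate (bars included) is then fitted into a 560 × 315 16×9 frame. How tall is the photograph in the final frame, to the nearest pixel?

3×2 in 3128×3128: fills the width, so the photograph is 3128.00 × 2085.33.
square in 560×315: fills the height, so the intermediate becomes 315.00 × 315.00 — a scale of ×0.1007.
Applying the same ×0.1007: 2085.33 → 210.00.

210 px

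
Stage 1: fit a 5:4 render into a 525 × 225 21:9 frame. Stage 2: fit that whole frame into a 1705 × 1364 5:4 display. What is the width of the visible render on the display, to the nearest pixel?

913 px

First fit — 5:4 into 525×225 spans the height: 281.25 × 225.00.
The 21:9 canvas is width-limited in 1705×1364, giving 1705.00 × 730.71; scale factor 3.2476.
Applying the same ×3.2476: 281.25 → 913.39.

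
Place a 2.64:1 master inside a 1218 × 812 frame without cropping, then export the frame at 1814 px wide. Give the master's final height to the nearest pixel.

At 1218×812 the master is width-limited, so height = 1218 / 2.640 ≈ 461.36 px.
Resizing to 1814 px wide multiplies everything by 1.4893: 461.36 → 687.12 px.

687 px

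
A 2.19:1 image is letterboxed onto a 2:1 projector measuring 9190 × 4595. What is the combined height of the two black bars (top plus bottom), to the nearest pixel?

2.19:1 is wider than 2:1, so it spans the full width.
The image is 9190 / 2.190 ≈ 4196.35 px tall.
Black = 4595 − 4196.35 = 398.65 px.

399 px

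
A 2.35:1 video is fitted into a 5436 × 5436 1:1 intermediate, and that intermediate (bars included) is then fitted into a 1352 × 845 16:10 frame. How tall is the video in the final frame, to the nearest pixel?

First fit — 2.35:1 into 5436×5436 spans the width: 5436.00 × 2313.19.
Second fit — the 1:1 canvas into 1352×845 spans the height: 845.00 × 845.00 (×0.1554 from 5436×5436).
Applying the same ×0.1554: 2313.19 → 359.57.

360 px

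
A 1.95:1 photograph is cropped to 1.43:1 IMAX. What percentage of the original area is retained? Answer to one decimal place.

The height stays; only width is cut (since 1.43:1 IMAX is narrower than 1.95:1).
Area ratio = (1.430)/(1.950) = 73.33% retained.

73.3%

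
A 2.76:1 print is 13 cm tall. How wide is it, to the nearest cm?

36 cm

13 × 2.760 = 35.88.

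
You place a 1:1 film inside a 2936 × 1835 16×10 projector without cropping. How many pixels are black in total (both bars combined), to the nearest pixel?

Since 1.000 < 1.600, the film is height-limited.
Content width = 1835 × 1/1 ≈ 1835.0000 px.
Black = 2936 − 1835.0000 = 1101.0000 px.
That's 1101.0000 × 1835 ≈ 2020335 black pixels.

2020335 pixels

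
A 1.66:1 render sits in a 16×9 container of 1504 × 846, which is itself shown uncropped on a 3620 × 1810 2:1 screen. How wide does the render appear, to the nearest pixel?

Inside the 1504×846 canvas the render is height-limited at 1404.36 × 846.00.
16×9 in 3620×1810: fills the height, so the intermediate becomes 3217.78 × 1810.00 — a scale of ×2.1395.
So the render's width is 1404.36 × 2.1395 ≈ 3004.60.

3005 px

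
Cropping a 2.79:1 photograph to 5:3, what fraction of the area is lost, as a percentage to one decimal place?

5:3 is narrower than 2.79:1, so the crop keeps the full height and trims the width.
(1.667)/(2.790) ≈ 0.597 of the area survives, leaving 40.26% discarded.

40.3%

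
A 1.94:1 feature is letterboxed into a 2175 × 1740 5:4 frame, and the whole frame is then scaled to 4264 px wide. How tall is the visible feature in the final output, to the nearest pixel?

At 2175×1740 the feature is width-limited, so height = 2175 / 1.940 ≈ 1121.13 px.
Scaling 2175 → 4264 is ×1.9605, so the height becomes 1121.13 × 1.9605 ≈ 2197.94 px.

2198 px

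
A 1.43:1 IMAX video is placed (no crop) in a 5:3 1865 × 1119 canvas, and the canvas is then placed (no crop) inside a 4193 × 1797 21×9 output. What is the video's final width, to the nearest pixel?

2570 px

Inside the 1865×1119 canvas the video is height-limited at 1600.17 × 1119.00.
5:3 in 4193×1797: fills the height, so the intermediate becomes 2995.00 × 1797.00 — a scale of ×1.6059.
Applying the same ×1.6059: 1600.17 → 2569.71.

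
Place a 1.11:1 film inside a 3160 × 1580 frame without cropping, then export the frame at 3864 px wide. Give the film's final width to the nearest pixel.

2145 px

In the 3160×1580 frame the film fills the height: width = 1580 × 1.110 ≈ 1753.80 px.
Scaling 3160 → 3864 is ×1.2228, so the width becomes 1753.80 × 1.2228 ≈ 2144.52 px.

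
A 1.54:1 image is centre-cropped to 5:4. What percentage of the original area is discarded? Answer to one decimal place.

18.8%

5:4 is narrower than 1.54:1, so the crop keeps the full height and trims the width.
Area ratio = (1.250)/(1.540) = 81.17%; the remaining 18.83% is cropped out.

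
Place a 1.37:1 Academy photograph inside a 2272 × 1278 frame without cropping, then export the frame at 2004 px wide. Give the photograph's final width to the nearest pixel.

1544 px

Fitted into 2272×1278, the photograph spans the height; its width is 1278 × 1.370 ≈ 1750.86 px.
Scaling 2272 → 2004 is ×0.8820, so the width becomes 1750.86 × 0.8820 ≈ 1544.33 px.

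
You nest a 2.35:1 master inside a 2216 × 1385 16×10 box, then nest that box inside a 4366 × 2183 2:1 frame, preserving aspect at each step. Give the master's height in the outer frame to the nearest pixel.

First fit — 2.35:1 into 2216×1385 spans the width: 2216.00 × 942.98.
16×10 in 4366×2183: fills the height, so the intermediate becomes 3492.80 × 2183.00 — a scale of ×1.5762.
So the master's height is 942.98 × 1.5762 ≈ 1486.30.

1486 px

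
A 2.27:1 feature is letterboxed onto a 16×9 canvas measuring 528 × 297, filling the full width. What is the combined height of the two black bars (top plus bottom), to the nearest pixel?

Content height = 528 / 2.270 ≈ 232.60 px.
Leftover height: 297 − 232.60 = 64.40 px.

64 px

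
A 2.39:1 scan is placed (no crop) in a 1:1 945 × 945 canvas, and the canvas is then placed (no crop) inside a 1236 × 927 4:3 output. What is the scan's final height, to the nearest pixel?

First fit — 2.39:1 into 945×945 spans the width: 945.00 × 395.40.
Second fit — the 1:1 canvas into 1236×927 spans the height: 927.00 × 927.00 (×0.9810 from 945×945).
Applying the same ×0.9810: 395.40 → 387.87.

388 px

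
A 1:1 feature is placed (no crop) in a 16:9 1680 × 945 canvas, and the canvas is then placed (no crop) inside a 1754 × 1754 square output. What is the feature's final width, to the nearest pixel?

Inside the 1680×945 canvas the feature is height-limited at 945.00 × 945.00.
Second fit — the 16:9 canvas into 1754×1754 spans the width: 1754.00 × 986.62 (×1.0440 from 1680×945).
Applying the same ×1.0440: 945.00 → 986.62.

987 px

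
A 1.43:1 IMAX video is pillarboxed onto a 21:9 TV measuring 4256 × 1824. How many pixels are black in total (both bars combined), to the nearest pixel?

1.43:1 IMAX is narrower than 21:9, so it spans the full height.
Content width = 1824 × 1.430 ≈ 2608.3200 px.
Leftover width: 4256 − 2608.3200 = 1647.6800 px.
Bar area = 1647.6800 × 1824 ≈ 3005368 px.

3005368 pixels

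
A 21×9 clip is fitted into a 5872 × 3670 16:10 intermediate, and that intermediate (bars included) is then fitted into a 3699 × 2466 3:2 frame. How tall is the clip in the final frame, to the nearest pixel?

1585 px

Inside the 5872×3670 canvas the clip is width-limited at 5872.00 × 2516.57.
The 16:10 canvas is width-limited in 3699×2466, giving 3699.00 × 2311.88; scale factor 0.6299.
The clip scales with it: height 2516.57 × 0.6299 ≈ 1585.29.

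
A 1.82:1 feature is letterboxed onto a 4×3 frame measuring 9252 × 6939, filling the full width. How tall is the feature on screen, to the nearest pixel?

5084 px

The feature is 9252 / 1.820 ≈ 5083.52 px tall.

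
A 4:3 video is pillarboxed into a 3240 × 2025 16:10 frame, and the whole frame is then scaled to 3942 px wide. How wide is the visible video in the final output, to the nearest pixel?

Fitted into 3240×2025, the video spans the height; its width is 2025 × 4/3 ≈ 2700.00 px.
Scaling 3240 → 3942 is ×1.2167, so the width becomes 2700.00 × 1.2167 ≈ 3285.00 px.

3285 px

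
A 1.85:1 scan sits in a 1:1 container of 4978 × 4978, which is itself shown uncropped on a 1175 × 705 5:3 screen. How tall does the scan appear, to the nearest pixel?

First fit — 1.85:1 into 4978×4978 spans the width: 4978.00 × 2690.81.
1:1 in 1175×705: fills the height, so the intermediate becomes 705.00 × 705.00 — a scale of ×0.1416.
Applying the same ×0.1416: 2690.81 → 381.08.

381 px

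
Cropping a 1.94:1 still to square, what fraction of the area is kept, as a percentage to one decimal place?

51.5%

Going from 1.94:1 to square means cutting width while keeping height.
Fraction kept = (1.000)/(1.940) ≈ 51.55%.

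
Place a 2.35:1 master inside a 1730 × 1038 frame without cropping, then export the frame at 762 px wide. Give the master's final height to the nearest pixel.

324 px

At 1730×1038 the master is width-limited, so height = 1730 / 2.350 ≈ 736.17 px.
The frame scales by 762/1730 = 0.4405; 736.17 × 0.4405 ≈ 324.26 px.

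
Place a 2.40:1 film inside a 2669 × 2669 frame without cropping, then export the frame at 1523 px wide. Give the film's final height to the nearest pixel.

635 px

At 2669×2669 the film is width-limited, so height = 2669 / 2.400 ≈ 1112.08 px.
The frame scales by 1523/2669 = 0.5706; 1112.08 × 0.5706 ≈ 634.58 px.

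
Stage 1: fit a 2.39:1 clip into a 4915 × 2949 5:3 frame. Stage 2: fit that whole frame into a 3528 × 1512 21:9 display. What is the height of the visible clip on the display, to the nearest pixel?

Inside the 4915×2949 canvas the clip is width-limited at 4915.00 × 2056.49.
5:3 in 3528×1512: fills the height, so the intermediate becomes 2520.00 × 1512.00 — a scale of ×0.5127.
Applying the same ×0.5127: 2056.49 → 1054.39.

1054 px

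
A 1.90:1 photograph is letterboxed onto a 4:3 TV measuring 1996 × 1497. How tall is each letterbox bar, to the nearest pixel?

1.90:1 (1.900) > 4:3 (1.333), so the photograph fills the width.
Content height = 1996 / 1.900 ≈ 1050.53 px.
Black = 1497 − 1050.53 = 446.47 px, or 223.24 per bar.

223 px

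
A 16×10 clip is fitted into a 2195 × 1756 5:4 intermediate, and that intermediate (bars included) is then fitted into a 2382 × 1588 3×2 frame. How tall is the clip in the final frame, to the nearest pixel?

16×10 in 2195×1756: fills the width, so the clip is 2195.00 × 1371.88.
The 5:4 canvas is height-limited in 2382×1588, giving 1985.00 × 1588.00; scale factor 0.9043.
The clip scales with it: height 1371.88 × 0.9043 ≈ 1240.62.

1241 px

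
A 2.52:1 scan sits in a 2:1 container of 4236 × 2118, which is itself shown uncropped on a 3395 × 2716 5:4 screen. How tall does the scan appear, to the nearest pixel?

First fit — 2.52:1 into 4236×2118 spans the width: 4236.00 × 1680.95.
Second fit — the 2:1 canvas into 3395×2716 spans the width: 3395.00 × 1697.50 (×0.8015 from 4236×2118).
Applying the same ×0.8015: 1680.95 → 1347.22.

1347 px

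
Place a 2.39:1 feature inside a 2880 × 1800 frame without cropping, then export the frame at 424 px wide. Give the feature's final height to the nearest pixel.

At 2880×1800 the feature is width-limited, so height = 2880 / 2.390 ≈ 1205.02 px.
Resizing to 424 px wide multiplies everything by 0.1472: 1205.02 → 177.41 px.

177 px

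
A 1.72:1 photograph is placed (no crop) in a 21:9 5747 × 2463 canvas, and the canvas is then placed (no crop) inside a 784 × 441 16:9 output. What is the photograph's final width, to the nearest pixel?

578 px

First fit — 1.72:1 into 5747×2463 spans the height: 4236.36 × 2463.00.
The 21:9 canvas is width-limited in 784×441, giving 784.00 × 336.00; scale factor 0.1364.
So the photograph's width is 4236.36 × 0.1364 ≈ 577.92.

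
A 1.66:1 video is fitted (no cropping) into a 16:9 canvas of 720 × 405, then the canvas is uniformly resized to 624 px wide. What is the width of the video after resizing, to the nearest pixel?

Fitted into 720×405, the video spans the height; its width is 405 × 1.660 ≈ 672.30 px.
The frame scales by 624/720 = 0.8667; 672.30 × 0.8667 ≈ 582.66 px.

583 px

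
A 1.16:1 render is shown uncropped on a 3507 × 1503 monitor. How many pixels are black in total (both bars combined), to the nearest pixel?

1.16:1 (1.160) < 21:9 (2.333), so the render fills the height.
The render is 1503 × 1.160 ≈ 1743.4800 px wide.
Black = 3507 − 1743.4800 = 1763.5200 px.
That's 1763.5200 × 1503 ≈ 2650571 black pixels.

2650571 pixels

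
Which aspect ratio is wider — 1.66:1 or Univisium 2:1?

1.66 and Univisium 2:1 = 2; 2 > 1.66.

Univisium 2:1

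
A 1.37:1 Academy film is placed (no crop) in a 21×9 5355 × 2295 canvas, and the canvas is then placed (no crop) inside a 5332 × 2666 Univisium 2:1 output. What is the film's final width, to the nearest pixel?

3131 px

Inside the 5355×2295 canvas the film is height-limited at 3144.15 × 2295.00.
Second fit — the 21×9 canvas into 5332×2666 spans the width: 5332.00 × 2285.14 (×0.9957 from 5355×2295).
The film scales with it: width 3144.15 × 0.9957 ≈ 3130.65.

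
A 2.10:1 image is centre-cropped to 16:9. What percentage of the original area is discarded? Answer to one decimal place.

15.3%

The height stays; only width is cut (since 16:9 is narrower than 2.10:1).
Area ratio = (1.778)/(2.100) = 84.66%; the remaining 15.34% is cropped out.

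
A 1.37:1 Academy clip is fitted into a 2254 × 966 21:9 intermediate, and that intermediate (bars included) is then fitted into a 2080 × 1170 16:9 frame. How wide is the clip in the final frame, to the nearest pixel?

1221 px

1.37:1 Academy in 2254×966: fills the height, so the clip is 1323.42 × 966.00.
The 21:9 canvas is width-limited in 2080×1170, giving 2080.00 × 891.43; scale factor 0.9228.
Applying the same ×0.9228: 1323.42 → 1221.26.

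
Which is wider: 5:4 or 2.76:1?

5:4 = 1.25 and 2.76; 2.76 > 1.25.

2.76:1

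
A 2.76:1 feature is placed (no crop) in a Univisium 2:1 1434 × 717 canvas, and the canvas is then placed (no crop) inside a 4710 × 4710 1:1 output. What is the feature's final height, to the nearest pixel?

1707 px

First fit — 2.76:1 into 1434×717 spans the width: 1434.00 × 519.57.
Univisium 2:1 in 4710×4710: fills the width, so the intermediate becomes 4710.00 × 2355.00 — a scale of ×3.2845.
So the feature's height is 519.57 × 3.2845 ≈ 1706.52.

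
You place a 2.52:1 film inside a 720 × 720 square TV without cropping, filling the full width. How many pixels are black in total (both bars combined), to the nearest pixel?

Content height = 720 / 2.520 ≈ 285.7143 px.
Black = 720 − 285.7143 = 434.2857 px.
Bar area = 434.2857 × 720 ≈ 312686 px.

312686 pixels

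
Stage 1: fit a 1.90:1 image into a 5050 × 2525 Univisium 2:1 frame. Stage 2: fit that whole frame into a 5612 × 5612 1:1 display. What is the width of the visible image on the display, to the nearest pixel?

1.90:1 in 5050×2525: fills the height, so the image is 4797.50 × 2525.00.
The Univisium 2:1 canvas is width-limited in 5612×5612, giving 5612.00 × 2806.00; scale factor 1.1113.
Applying the same ×1.1113: 4797.50 → 5331.40.

5331 px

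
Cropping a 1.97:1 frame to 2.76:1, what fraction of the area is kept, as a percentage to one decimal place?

Going from 1.97:1 to 2.76:1 means cutting height while keeping width.
(1.970)/(2.760) ≈ 0.714 of the area survives.

71.4%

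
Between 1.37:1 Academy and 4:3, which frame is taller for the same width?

4:3

1.37 and 4:3 = 1.333; 1.37 > 1.333. The smaller width-to-height ratio is the taller frame.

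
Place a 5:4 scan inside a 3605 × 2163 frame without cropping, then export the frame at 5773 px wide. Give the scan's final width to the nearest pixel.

Fitted into 3605×2163, the scan spans the height; its width is 2163 × 5/4 ≈ 2703.75 px.
Resizing to 5773 px wide multiplies everything by 1.6014: 2703.75 → 4329.75 px.

4330 px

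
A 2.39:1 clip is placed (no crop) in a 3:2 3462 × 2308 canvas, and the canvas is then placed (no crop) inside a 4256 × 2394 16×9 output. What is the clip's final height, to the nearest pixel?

1503 px

First fit — 2.39:1 into 3462×2308 spans the width: 3462.00 × 1448.54.
The 3:2 canvas is height-limited in 4256×2394, giving 3591.00 × 2394.00; scale factor 1.0373.
So the clip's height is 1448.54 × 1.0373 ≈ 1502.51.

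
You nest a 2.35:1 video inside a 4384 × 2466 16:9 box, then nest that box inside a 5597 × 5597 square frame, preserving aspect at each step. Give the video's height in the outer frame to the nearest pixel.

2382 px

2.35:1 in 4384×2466: fills the width, so the video is 4384.00 × 1865.53.
Second fit — the 16:9 canvas into 5597×5597 spans the width: 5597.00 × 3148.31 (×1.2767 from 4384×2466).
Applying the same ×1.2767: 1865.53 → 2381.70.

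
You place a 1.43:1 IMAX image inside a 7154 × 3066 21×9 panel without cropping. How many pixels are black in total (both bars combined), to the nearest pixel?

Since 1.430 < 2.333, the image is height-limited.
Content width = 3066 × 1.430 ≈ 4384.3800 px.
Leftover width: 7154 − 4384.3800 = 2769.6200 px.
That's 2769.6200 × 3066 ≈ 8491655 black pixels.

8491655 pixels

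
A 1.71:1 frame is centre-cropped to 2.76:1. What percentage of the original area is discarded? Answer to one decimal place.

2.76:1 is wider than 1.71:1, so the crop keeps the full width and trims the height.
Fraction kept = (1.710)/(2.760) ≈ 61.96%, so 38.04% is lost.

38.0%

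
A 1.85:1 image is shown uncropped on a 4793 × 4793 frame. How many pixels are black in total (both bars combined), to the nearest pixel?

10555093 pixels

Since 1.850 > 1.000, the image is width-limited.
That makes the image 2590.8108 px tall (4793 / 1.850).
Leftover height: 4793 − 2590.8108 = 2202.1892 px.
Across the 4793-px span: 2202.1892 × 4793 ≈ 10555093 px.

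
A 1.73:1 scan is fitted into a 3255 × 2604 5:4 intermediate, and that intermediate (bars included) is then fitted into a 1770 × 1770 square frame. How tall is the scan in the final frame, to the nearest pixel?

1023 px

Inside the 3255×2604 canvas the scan is width-limited at 3255.00 × 1881.50.
The 5:4 canvas is width-limited in 1770×1770, giving 1770.00 × 1416.00; scale factor 0.5438.
Applying the same ×0.5438: 1881.50 → 1023.12.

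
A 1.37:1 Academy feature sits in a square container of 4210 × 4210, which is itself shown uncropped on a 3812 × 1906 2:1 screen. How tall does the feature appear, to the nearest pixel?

Inside the 4210×4210 canvas the feature is width-limited at 4210.00 × 3072.99.
Second fit — the square canvas into 3812×1906 spans the height: 1906.00 × 1906.00 (×0.4527 from 4210×4210).
The feature scales with it: height 3072.99 × 0.4527 ≈ 1391.24.

1391 px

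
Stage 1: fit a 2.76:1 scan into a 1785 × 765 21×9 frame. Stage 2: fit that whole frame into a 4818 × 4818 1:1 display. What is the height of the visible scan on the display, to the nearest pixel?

1746 px

2.76:1 in 1785×765: fills the width, so the scan is 1785.00 × 646.74.
Second fit — the 21×9 canvas into 4818×4818 spans the width: 4818.00 × 2064.86 (×2.6992 from 1785×765).
The scan scales with it: height 646.74 × 2.6992 ≈ 1745.65.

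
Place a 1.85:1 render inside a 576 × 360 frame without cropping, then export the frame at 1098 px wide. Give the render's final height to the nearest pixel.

In the 576×360 frame the render fills the width: height = 576 / 1.850 ≈ 311.35 px.
Scaling 576 → 1098 is ×1.9062, so the height becomes 311.35 × 1.9062 ≈ 593.51 px.

594 px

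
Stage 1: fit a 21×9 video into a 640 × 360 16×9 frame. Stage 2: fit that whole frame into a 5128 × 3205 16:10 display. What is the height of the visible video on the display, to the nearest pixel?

First fit — 21×9 into 640×360 spans the width: 640.00 × 274.29.
Second fit — the 16×9 canvas into 5128×3205 spans the width: 5128.00 × 2884.50 (×8.0125 from 640×360).
So the video's height is 274.29 × 8.0125 ≈ 2197.71.

2198 px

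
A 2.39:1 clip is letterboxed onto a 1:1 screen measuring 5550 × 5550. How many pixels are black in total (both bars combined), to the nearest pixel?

17914425 pixels

Since 2.390 > 1.000, the clip is width-limited.
Content height = 5550 / 2.390 ≈ 2322.1757 px.
Leftover height: 5550 − 2322.1757 = 3227.8243 px.
That's 3227.8243 × 5550 ≈ 17914425 black pixels.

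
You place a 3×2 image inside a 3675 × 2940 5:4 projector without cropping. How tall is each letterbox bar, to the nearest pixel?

3×2 is wider than 5:4, so it spans the full width.
That makes the image 2450.00 px tall (3675 × 2/3).
2940 − 2450.00 = 490.00 px of bars (245.00 each).

245 px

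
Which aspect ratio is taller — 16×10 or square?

16×10 = 1.6 and square = 1; 1.6 > 1. The smaller width-to-height ratio is the taller frame.

square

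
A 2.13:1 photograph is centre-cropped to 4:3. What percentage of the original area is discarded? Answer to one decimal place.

37.4%

Going from 2.13:1 to 4:3 means cutting width while keeping height.
Area ratio = (1.333)/(2.130) = 62.60%; the remaining 37.40% is cropped out.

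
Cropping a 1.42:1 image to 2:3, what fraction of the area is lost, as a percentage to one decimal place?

53.1%

Going from 1.42:1 to 2:3 means cutting width while keeping height.
Area ratio = (0.667)/(1.420) = 46.95%; the remaining 53.05% is cropped out.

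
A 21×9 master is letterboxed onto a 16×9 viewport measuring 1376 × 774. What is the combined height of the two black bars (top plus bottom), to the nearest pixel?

Since 2.333 > 1.778, the master is width-limited.
That makes the image 589.71 px tall (1376 × 9/21).
Leftover height: 774 − 589.71 = 184.29 px.

184 px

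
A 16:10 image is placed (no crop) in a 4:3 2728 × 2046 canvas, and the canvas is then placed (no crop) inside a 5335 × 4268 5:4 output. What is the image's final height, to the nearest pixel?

16:10 in 2728×2046: fills the width, so the image is 2728.00 × 1705.00.
The 4:3 canvas is width-limited in 5335×4268, giving 5335.00 × 4001.25; scale factor 1.9556.
Applying the same ×1.9556: 1705.00 → 3334.38.

3334 px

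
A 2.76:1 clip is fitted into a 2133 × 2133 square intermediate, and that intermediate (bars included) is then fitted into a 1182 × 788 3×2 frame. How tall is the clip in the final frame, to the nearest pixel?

Inside the 2133×2133 canvas the clip is width-limited at 2133.00 × 772.83.
square in 1182×788: fills the height, so the intermediate becomes 788.00 × 788.00 — a scale of ×0.3694.
So the clip's height is 772.83 × 0.3694 ≈ 285.51.

286 px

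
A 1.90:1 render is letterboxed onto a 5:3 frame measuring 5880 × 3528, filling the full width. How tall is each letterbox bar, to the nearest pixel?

Content height = 5880 / 1.900 ≈ 3094.74 px.
3528 − 3094.74 = 433.26 px of bars (216.63 each).

217 px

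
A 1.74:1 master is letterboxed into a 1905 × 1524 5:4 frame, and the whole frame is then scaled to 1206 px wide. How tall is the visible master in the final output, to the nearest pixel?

693 px

In the 1905×1524 frame the master fills the width: height = 1905 / 1.740 ≈ 1094.83 px.
Resizing to 1206 px wide multiplies everything by 0.6331: 1094.83 → 693.10 px.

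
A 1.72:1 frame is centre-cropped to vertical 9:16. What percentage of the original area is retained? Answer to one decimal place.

Going from 1.72:1 to vertical 9:16 means cutting width while keeping height.
Area ratio = (0.562)/(1.720) = 32.70% retained.

32.7%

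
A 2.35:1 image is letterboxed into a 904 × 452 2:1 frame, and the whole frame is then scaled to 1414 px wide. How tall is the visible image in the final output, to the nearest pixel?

602 px

Fitted into 904×452, the image spans the width; its height is 904 / 2.350 ≈ 384.68 px.
Resizing to 1414 px wide multiplies everything by 1.5642: 384.68 → 601.70 px.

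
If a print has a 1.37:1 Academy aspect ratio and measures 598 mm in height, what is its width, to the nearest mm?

598 × 1.370 = 819.26.

819 mm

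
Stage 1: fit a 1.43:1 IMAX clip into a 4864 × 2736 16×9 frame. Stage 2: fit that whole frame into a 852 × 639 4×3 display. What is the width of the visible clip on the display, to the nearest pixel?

685 px

Inside the 4864×2736 canvas the clip is height-limited at 3912.48 × 2736.00.
16×9 in 852×639: fills the width, so the intermediate becomes 852.00 × 479.25 — a scale of ×0.1752.
Applying the same ×0.1752: 3912.48 → 685.33.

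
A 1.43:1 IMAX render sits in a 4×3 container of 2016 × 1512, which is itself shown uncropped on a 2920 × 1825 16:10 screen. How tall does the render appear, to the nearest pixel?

First fit — 1.43:1 IMAX into 2016×1512 spans the width: 2016.00 × 1409.79.
The 4×3 canvas is height-limited in 2920×1825, giving 2433.33 × 1825.00; scale factor 1.2070.
The render scales with it: height 1409.79 × 1.2070 ≈ 1701.63.

1702 px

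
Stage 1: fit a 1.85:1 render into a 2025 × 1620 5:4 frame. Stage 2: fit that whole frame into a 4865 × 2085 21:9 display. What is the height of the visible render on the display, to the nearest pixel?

1.85:1 in 2025×1620: fills the width, so the render is 2025.00 × 1094.59.
Second fit — the 5:4 canvas into 4865×2085 spans the height: 2606.25 × 2085.00 (×1.2870 from 2025×1620).
Applying the same ×1.2870: 1094.59 → 1408.78.

1409 px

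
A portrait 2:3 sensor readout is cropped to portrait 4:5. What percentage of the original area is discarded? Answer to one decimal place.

16.7%

Going from portrait 2:3 to portrait 4:5 means cutting height while keeping width.
Area ratio = (0.667)/(0.800) = 83.33%; the remaining 16.67% is cropped out.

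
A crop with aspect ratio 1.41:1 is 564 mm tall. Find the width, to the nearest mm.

564 × 1.410 = 795.24.

795 mm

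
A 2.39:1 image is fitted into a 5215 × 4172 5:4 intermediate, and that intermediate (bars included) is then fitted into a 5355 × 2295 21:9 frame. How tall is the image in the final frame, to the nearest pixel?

2.39:1 in 5215×4172: fills the width, so the image is 5215.00 × 2182.01.
Second fit — the 5:4 canvas into 5355×2295 spans the height: 2868.75 × 2295.00 (×0.5501 from 5215×4172).
Applying the same ×0.5501: 2182.01 → 1200.31.

1200 px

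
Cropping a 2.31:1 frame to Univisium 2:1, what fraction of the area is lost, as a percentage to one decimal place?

13.4%

Univisium 2:1 is narrower than 2.31:1, so the crop keeps the full height and trims the width.
Fraction kept = (2.000)/(2.310) ≈ 86.58%, so 13.42% is lost.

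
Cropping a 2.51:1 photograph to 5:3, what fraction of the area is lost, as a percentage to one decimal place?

33.6%

Going from 2.51:1 to 5:3 means cutting width while keeping height.
(1.667)/(2.510) ≈ 0.664 of the area survives, leaving 33.60% discarded.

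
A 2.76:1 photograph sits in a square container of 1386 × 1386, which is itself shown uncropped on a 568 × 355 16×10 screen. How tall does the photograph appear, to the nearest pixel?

129 px

Inside the 1386×1386 canvas the photograph is width-limited at 1386.00 × 502.17.
Second fit — the square canvas into 568×355 spans the height: 355.00 × 355.00 (×0.2561 from 1386×1386).
Applying the same ×0.2561: 502.17 → 128.62.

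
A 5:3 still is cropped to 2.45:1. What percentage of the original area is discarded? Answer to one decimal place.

32.0%

Going from 5:3 to 2.45:1 means cutting height while keeping width.
(1.667)/(2.450) ≈ 0.680 of the area survives, leaving 31.97% discarded.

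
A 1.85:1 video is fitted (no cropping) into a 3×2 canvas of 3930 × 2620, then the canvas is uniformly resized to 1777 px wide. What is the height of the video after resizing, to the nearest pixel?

Fitted into 3930×2620, the video spans the width; its height is 3930 / 1.850 ≈ 2124.32 px.
Resizing to 1777 px wide multiplies everything by 0.4522: 2124.32 → 960.54 px.

961 px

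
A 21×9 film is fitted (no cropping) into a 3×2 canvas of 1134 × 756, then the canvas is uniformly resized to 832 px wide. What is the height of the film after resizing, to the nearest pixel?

357 px

Fitted into 1134×756, the film spans the width; its height is 1134 × 9/21 ≈ 486.00 px.
Resizing to 832 px wide multiplies everything by 0.7337: 486.00 → 356.57 px.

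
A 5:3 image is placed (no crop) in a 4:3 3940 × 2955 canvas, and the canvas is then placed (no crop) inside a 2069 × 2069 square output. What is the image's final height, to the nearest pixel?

5:3 in 3940×2955: fills the width, so the image is 3940.00 × 2364.00.
4:3 in 2069×2069: fills the width, so the intermediate becomes 2069.00 × 1551.75 — a scale of ×0.5251.
The image scales with it: height 2364.00 × 0.5251 ≈ 1241.40.

1241 px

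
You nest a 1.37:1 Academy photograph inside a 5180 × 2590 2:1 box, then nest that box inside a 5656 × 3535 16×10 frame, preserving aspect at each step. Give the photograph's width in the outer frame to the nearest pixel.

Inside the 5180×2590 canvas the photograph is height-limited at 3548.30 × 2590.00.
Second fit — the 2:1 canvas into 5656×3535 spans the width: 5656.00 × 2828.00 (×1.0919 from 5180×2590).
So the photograph's width is 3548.30 × 1.0919 ≈ 3874.36.

3874 px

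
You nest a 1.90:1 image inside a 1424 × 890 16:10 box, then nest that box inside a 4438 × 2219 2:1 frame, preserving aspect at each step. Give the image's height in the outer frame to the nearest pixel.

1.90:1 in 1424×890: fills the width, so the image is 1424.00 × 749.47.
Second fit — the 16:10 canvas into 4438×2219 spans the height: 3550.40 × 2219.00 (×2.4933 from 1424×890).
The image scales with it: height 749.47 × 2.4933 ≈ 1868.63.

1869 px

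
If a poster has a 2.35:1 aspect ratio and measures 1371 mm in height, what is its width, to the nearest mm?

At 2.35:1, 1371 × 2.350 ≈ 3221.85.

3222 mm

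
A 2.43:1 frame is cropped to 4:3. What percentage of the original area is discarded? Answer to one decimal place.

Going from 2.43:1 to 4:3 means cutting width while keeping height.
Fraction kept = (1.333)/(2.430) ≈ 54.87%, so 45.13% is lost.

45.1%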